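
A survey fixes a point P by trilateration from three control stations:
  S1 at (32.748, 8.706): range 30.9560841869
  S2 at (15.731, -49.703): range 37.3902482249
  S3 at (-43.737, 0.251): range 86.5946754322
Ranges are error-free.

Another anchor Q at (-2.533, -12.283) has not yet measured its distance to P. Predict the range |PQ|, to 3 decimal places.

43.606

eq1: (x − 32.748)² + (y − 8.706)² = 30.9560841869²
eq2: (x − 15.731)² + (y + 49.703)² = 37.3902482249²
eq3: (x + 43.737)² + (y − 0.251)² = 86.5946754322²
eq1−eq3, eq1−eq2 (x²,y² cancel):
  -152.970·x − 16.910·y = -5775.596435
  -34.034·x − 116.818·y = 1129.875116
det = -152.970·-116.818 − -16.910·-34.034 = 17294.134520
x = (-5775.596435·-116.818 − -16.910·1129.875116) / 17294.134520 = 40.117637
y = (-152.970·1129.875116 − -5775.596435·-34.034) / 17294.134520 = -21.360054
|P − Q| = √((40.117637 − -2.533)² + (-21.360054 − -12.283)²) = 43.605845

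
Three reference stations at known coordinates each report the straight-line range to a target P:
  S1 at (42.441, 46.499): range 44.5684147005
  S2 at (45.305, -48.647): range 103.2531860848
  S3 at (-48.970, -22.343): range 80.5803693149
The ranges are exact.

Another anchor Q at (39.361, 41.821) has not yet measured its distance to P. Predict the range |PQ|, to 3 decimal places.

eq1: (x − 42.441)² + (y − 46.499)² = 44.5684147005²
eq2: (x − 45.305)² + (y + 48.647)² = 103.2531860848²
eq3: (x + 48.970)² + (y + 22.343)² = 80.5803693149²
eq3−eq2, eq3−eq1 (x²,y² cancel):
  188.550·x − 52.608·y = -2646.221433
  182.822·x + 137.684·y = 5572.977263
det = 188.550·137.684 − -52.608·182.822 = 35578.217976
x = (-2646.221433·137.684 − -52.608·5572.977263) / 35578.217976 = -2.000077
y = (188.550·5572.977263 − -2646.221433·182.822) / 35578.217976 = 43.132356
|P − Q| = √((-2.000077 − 39.361)² + (43.132356 − 41.821)²) = 41.381860

41.382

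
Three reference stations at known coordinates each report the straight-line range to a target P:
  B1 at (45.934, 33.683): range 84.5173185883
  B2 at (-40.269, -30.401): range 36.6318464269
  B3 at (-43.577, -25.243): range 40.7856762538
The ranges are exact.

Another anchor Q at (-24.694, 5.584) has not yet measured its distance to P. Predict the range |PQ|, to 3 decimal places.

eq1: (x − 45.934)² + (y − 33.683)² = 84.5173185883²
eq2: (x + 40.269)² + (y + 30.401)² = 36.6318464269²
eq3: (x + 43.577)² + (y + 25.243)² = 40.7856762538²
eq3−eq2, eq3−eq1 (x²,y² cancel):
  6.616·x − 10.316·y = 331.228399
  179.022·x + 117.852·y = -4771.392887
det = 6.616·117.852 − -10.316·179.022 = 2626.499784
x = (331.228399·117.852 − -10.316·-4771.392887) / 2626.499784 = -3.878074
y = (6.616·-4771.392887 − 331.228399·179.022) / 2626.499784 = -34.595360
|P − Q| = √((-3.878074 − -24.694)² + (-34.595360 − 5.584)²) = 45.251340

45.251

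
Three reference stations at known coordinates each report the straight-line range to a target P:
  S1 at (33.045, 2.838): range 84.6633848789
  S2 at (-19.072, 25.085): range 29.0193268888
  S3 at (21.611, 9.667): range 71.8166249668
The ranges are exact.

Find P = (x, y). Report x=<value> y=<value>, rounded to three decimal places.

eq1: (x − 33.045)² + (y − 2.838)² = 84.6633848789²
eq2: (x + 19.072)² + (y − 25.085)² = 29.0193268888²
eq3: (x − 21.611)² + (y − 9.667)² = 71.8166249668²
eq2−eq1, eq2−eq3 (x²,y² cancel):
  104.234·x − 44.494·y = -6218.739546
  81.366·x − 30.836·y = -4748.018488
det = 104.234·-30.836 − -44.494·81.366 = 406.139180
x = (-6218.739546·-30.836 − -44.494·-4748.018488) / 406.139180 = -48.006405
y = (104.234·-4748.018488 − -6218.739546·81.366) / 406.139180 = 27.303455

x=-48.006 y=27.303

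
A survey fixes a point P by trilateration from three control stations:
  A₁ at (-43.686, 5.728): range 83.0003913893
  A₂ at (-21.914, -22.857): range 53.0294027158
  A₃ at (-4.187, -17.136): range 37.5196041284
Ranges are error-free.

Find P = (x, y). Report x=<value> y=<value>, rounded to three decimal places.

x=30.361 y=-31.770

eq1: (x + 43.686)² + (y − 5.728)² = 83.0003913893²
eq2: (x + 21.914)² + (y + 22.857)² = 53.0294027158²
eq3: (x + 4.187)² + (y + 17.136)² = 37.5196041284²
eq2−eq1, eq2−eq3 (x²,y² cancel):
  -43.544·x + 57.170·y = -3138.336683
  35.454·x + 11.442·y = 712.904478
det = -43.544·11.442 − 57.170·35.454 = -2525.135628
x = (-3138.336683·11.442 − 57.170·712.904478) / -2525.135628 = 30.360982
y = (-43.544·712.904478 − -3138.336683·35.454) / -2525.135628 = -31.770126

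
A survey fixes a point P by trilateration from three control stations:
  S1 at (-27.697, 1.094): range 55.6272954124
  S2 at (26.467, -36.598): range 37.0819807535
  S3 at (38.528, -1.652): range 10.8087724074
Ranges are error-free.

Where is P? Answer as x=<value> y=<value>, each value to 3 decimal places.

eq1: (x + 27.697)² + (y − 1.094)² = 55.6272954124²
eq2: (x − 26.467)² + (y + 36.598)² = 37.0819807535²
eq3: (x − 38.528)² + (y + 1.652)² = 10.8087724074²
eq2−eq3, eq2−eq1 (x²,y² cancel):
  24.122·x + 69.892·y = 705.463931
  -108.328·x + 75.384·y = -2990.917746
det = 24.122·75.384 − 69.892·-108.328 = 9389.673424
x = (705.463931·75.384 − 69.892·-2990.917746) / 9389.673424 = 27.926628
y = (24.122·-2990.917746 − 705.463931·-108.328) / 9389.673424 = 0.455243

x=27.927 y=0.455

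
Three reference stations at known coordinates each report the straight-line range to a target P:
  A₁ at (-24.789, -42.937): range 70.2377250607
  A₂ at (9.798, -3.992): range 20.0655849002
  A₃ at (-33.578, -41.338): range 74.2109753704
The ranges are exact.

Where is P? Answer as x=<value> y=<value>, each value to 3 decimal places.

eq1: (x + 24.789)² + (y + 42.937)² = 70.2377250607²
eq2: (x − 9.798)² + (y + 3.992)² = 20.0655849002²
eq3: (x + 33.578)² + (y + 41.338)² = 74.2109753704²
eq2−eq1, eq2−eq3 (x²,y² cancel):
  -69.174·x − 77.890·y = -2184.566702
  -86.752·x − 74.692·y = -2380.265708
det = -69.174·-74.692 − -77.890·-86.752 = -1590.368872
x = (-2184.566702·-74.692 − -77.890·-2380.265708) / -1590.368872 = 13.977411
y = (-69.174·-2380.265708 − -2184.566702·-86.752) / -1590.368872 = 15.633499

x=13.977 y=15.633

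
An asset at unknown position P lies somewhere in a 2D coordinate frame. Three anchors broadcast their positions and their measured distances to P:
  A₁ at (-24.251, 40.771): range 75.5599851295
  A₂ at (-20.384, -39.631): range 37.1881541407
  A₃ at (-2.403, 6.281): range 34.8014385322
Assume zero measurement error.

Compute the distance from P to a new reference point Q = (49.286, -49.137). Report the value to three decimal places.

43.277

eq1: (x + 24.251)² + (y − 40.771)² = 75.5599851295²
eq2: (x + 20.384)² + (y + 39.631)² = 37.1881541407²
eq3: (x + 2.403)² + (y − 6.281)² = 34.8014385322²
eq2−eq3, eq2−eq1 (x²,y² cancel):
  35.962·x + 91.824·y = -1769.079563
  -7.734·x + 160.804·y = -4062.090719
det = 35.962·160.804 − 91.824·-7.734 = 6493.000264
x = (-1769.079563·160.804 − 91.824·-4062.090719) / 6493.000264 = 13.633504
y = (35.962·-4062.090719 − -1769.079563·-7.734) / 6493.000264 = -24.605415
|P − Q| = √((13.633504 − 49.286)² + (-24.605415 − -49.137)²) = 43.277004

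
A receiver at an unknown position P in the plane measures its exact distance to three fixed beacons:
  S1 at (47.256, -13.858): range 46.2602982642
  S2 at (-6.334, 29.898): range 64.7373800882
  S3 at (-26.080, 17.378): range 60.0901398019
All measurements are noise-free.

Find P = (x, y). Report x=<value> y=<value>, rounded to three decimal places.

eq1: (x − 47.256)² + (y + 13.858)² = 46.2602982642²
eq2: (x + 6.334)² + (y − 29.898)² = 64.7373800882²
eq3: (x + 26.080)² + (y − 17.378)² = 60.0901398019²
eq1−eq2, eq1−eq3 (x²,y² cancel):
  -107.180·x + 87.512·y = -3542.076925
  -146.672·x + 62.472·y = -2913.822122
det = -107.180·62.472 − 87.512·-146.672 = 6139.811104
x = (-3542.076925·62.472 − 87.512·-2913.822122) / 6139.811104 = 5.491011
y = (-107.180·-2913.822122 − -3542.076925·-146.672) / 6139.811104 = -33.750232

x=5.491 y=-33.750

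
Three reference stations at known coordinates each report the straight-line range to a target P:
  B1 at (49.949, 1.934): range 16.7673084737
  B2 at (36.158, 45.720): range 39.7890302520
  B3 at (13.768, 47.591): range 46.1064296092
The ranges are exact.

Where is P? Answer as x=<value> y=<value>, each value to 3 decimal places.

eq1: (x − 49.949)² + (y − 1.934)² = 16.7673084737²
eq2: (x − 36.158)² + (y − 45.720)² = 39.7890302520²
eq3: (x − 13.768)² + (y − 47.591)² = 46.1064296092²
eq3−eq2, eq3−eq1 (x²,y² cancel):
  44.780·x − 3.742·y = 1485.894182
  72.362·x − 91.314·y = 1888.842070
det = 44.780·-91.314 − -3.742·72.362 = -3818.262316
x = (1485.894182·-91.314 − -3.742·1888.842070) / -3818.262316 = 33.684143
y = (44.780·1888.842070 − 1485.894182·72.362) / -3818.262316 = 6.007949

x=33.684 y=6.008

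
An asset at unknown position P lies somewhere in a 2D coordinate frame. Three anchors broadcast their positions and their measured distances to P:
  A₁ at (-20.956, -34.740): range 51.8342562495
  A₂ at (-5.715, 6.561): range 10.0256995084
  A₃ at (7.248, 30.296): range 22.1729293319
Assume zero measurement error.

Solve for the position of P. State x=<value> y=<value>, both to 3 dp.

x=-9.551 y=15.824

eq1: (x + 20.956)² + (y + 34.740)² = 51.8342562495²
eq2: (x + 5.715)² + (y − 6.561)² = 10.0256995084²
eq3: (x − 7.248)² + (y − 30.296)² = 22.1729293319²
eq1−eq2, eq1−eq3 (x²,y² cancel):
  30.482·x + 82.602·y = 1015.961880
  56.408·x + 130.072·y = 1519.510910
det = 30.482·130.072 − 82.602·56.408 = -694.558912
x = (1015.961880·130.072 − 82.602·1519.510910) / -694.558912 = -9.550743
y = (30.482·1519.510910 − 1015.961880·56.408) / -694.558912 = 15.823922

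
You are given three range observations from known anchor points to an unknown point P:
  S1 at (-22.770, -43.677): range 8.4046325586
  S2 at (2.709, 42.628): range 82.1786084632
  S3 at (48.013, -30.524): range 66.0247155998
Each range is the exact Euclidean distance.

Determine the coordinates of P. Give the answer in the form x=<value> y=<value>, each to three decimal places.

eq1: (x + 22.770)² + (y + 43.677)² = 8.4046325586²
eq2: (x − 2.709)² + (y − 42.628)² = 82.1786084632²
eq3: (x − 48.013)² + (y + 30.524)² = 66.0247155998²
eq2−eq1, eq2−eq3 (x²,y² cancel):
  -50.958·x − 172.610·y = 7284.354005
  90.608·x − 146.304·y = 3806.538299
det = -50.958·-146.304 − -172.610·90.608 = 23095.206112
x = (7284.354005·-146.304 − -172.610·3806.538299) / 23095.206112 = -17.695601
y = (-50.958·3806.538299 − 7284.354005·90.608) / 23095.206112 = -36.977125

x=-17.696 y=-36.977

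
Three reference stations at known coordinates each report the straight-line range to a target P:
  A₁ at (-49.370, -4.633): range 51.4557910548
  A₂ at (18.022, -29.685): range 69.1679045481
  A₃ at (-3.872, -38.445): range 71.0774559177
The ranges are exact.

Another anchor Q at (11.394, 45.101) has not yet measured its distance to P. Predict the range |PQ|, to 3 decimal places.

27.902

eq1: (x + 49.370)² + (y + 4.633)² = 51.4557910548²
eq2: (x − 18.022)² + (y + 29.685)² = 69.1679045481²
eq3: (x + 3.872)² + (y + 38.445)² = 71.0774559177²
eq3−eq2, eq3−eq1 (x²,y² cancel):
  43.788·x + 17.520·y = -19.212980
  -90.996·x + 67.624·y = 3370.157487
det = 43.788·67.624 − 17.520·-90.996 = 4555.369632
x = (-19.212980·67.624 − 17.520·3370.157487) / 4555.369632 = -13.246876
y = (43.788·3370.157487 − -19.212980·-90.996) / 4555.369632 = 32.011486
|P − Q| = √((-13.246876 − 11.394)² + (32.011486 − 45.101)²) = 27.901759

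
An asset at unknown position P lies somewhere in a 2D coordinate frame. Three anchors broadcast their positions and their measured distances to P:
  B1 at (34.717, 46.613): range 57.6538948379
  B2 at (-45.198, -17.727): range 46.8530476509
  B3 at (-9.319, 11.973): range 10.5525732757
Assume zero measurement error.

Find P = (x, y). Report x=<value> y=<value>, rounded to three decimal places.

x=-3.323 y=3.289

eq1: (x − 34.717)² + (y − 46.613)² = 57.6538948379²
eq2: (x + 45.198)² + (y + 17.727)² = 46.8530476509²
eq3: (x + 9.319)² + (y − 11.973)² = 10.5525732757²
eq1−eq2, eq1−eq3 (x²,y² cancel):
  -159.830·x − 128.680·y = 107.827391
  -88.072·x − 69.280·y = 64.769419
det = -159.830·-69.280 − -128.680·-88.072 = -260.082560
x = (107.827391·-69.280 − -128.680·64.769419) / -260.082560 = -3.322973
y = (-159.830·64.769419 − 107.827391·-88.072) / -260.082560 = 3.289426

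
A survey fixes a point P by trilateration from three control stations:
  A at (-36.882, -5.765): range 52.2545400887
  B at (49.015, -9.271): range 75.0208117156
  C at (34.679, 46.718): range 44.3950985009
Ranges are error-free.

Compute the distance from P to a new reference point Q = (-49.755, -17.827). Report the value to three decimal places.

eq1: (x + 36.882)² + (y + 5.765)² = 52.2545400887²
eq2: (x − 49.015)² + (y + 9.271)² = 75.0208117156²
eq3: (x − 34.679)² + (y − 46.718)² = 44.3950985009²
eq3−eq1, eq3−eq2 (x²,y² cancel):
  -143.122·x − 104.966·y = -2751.299605
  28.672·x − 111.978·y = -4553.980319
det = -143.122·-111.978 − -104.966·28.672 = 19036.100468
x = (-2751.299605·-111.978 − -104.966·-4553.980319) / 19036.100468 = -8.926622
y = (-143.122·-4553.980319 − -2751.299605·28.672) / 19036.100468 = 38.382863
|P − Q| = √((-8.926622 − -49.755)² + (38.382863 − -17.827)²) = 69.473053

69.473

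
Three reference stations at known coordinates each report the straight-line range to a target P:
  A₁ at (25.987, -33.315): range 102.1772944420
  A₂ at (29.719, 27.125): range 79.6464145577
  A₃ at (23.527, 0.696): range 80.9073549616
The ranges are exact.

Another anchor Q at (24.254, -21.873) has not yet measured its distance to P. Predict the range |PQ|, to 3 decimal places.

93.468

eq1: (x − 25.987)² + (y + 33.315)² = 102.1772944420²
eq2: (x − 29.719)² + (y − 27.125)² = 79.6464145577²
eq3: (x − 23.527)² + (y − 0.696)² = 80.9073549616²
eq2−eq3, eq2−eq1 (x²,y² cancel):
  -12.384·x − 52.858·y = -1267.429176
  -7.464·x − 120.880·y = -3930.419340
det = -12.384·-120.880 − -52.858·-7.464 = 1102.445808
x = (-1267.429176·-120.880 − -52.858·-3930.419340) / 1102.445808 = -49.478411
y = (-12.384·-3930.419340 − -1267.429176·-7.464) / 1102.445808 = 35.570203
|P − Q| = √((-49.478411 − 24.254)² + (35.570203 − -21.873)²) = 93.467588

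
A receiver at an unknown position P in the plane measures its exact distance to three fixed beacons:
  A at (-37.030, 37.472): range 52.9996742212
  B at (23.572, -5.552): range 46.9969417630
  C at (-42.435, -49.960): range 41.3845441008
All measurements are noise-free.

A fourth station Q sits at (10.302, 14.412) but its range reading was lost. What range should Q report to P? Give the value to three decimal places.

eq1: (x + 37.030)² + (y − 37.472)² = 52.9996742212²
eq2: (x − 23.572)² + (y + 5.552)² = 46.9969417630²
eq3: (x + 42.435)² + (y + 49.960)² = 41.3845441008²
eq2−eq3, eq2−eq1 (x²,y² cancel):
  -132.014·x − 88.816·y = 4206.298982
  -121.204·x + 86.048·y = 1588.654864
det = -132.014·86.048 − -88.816·-121.204 = -22124.395136
x = (4206.298982·86.048 − -88.816·1588.654864) / -22124.395136 = -22.736964
y = (-132.014·1588.654864 − 4206.298982·-121.204) / -22124.395136 = -13.564013
|P − Q| = √((-22.736964 − 10.302)² + (-13.564013 − 14.412)²) = 43.292383

43.292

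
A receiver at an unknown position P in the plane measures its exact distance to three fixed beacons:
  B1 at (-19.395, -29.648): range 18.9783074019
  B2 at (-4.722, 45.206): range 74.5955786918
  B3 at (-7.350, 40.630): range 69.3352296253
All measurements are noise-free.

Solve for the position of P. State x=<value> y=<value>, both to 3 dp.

x=-36.821 y=-22.130

eq1: (x + 19.395)² + (y + 29.648)² = 18.9783074019²
eq2: (x + 4.722)² + (y − 45.206)² = 74.5955786918²
eq3: (x + 7.350)² + (y − 40.630)² = 69.3352296253²
eq2−eq3, eq2−eq1 (x²,y² cancel):
  -5.256·x − 9.152·y = 396.065973
  -29.346·x − 149.708·y = 4393.614418
det = -5.256·-149.708 − -9.152·-29.346 = 518.290656
x = (396.065973·-149.708 − -9.152·4393.614418) / 518.290656 = -36.820817
y = (-5.256·4393.614418 − 396.065973·-29.346) / 518.290656 = -22.130218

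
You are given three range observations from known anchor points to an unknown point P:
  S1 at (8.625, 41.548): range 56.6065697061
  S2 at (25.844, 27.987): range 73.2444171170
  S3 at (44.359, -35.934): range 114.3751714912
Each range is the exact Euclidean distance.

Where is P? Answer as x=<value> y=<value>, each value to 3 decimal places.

x=-47.259 y=32.533

eq1: (x − 8.625)² + (y − 41.548)² = 56.6065697061²
eq2: (x − 25.844)² + (y − 27.987)² = 73.2444171170²
eq3: (x − 44.359)² + (y + 35.934)² = 114.3751714912²
eq3−eq2, eq3−eq1 (x²,y² cancel):
  -37.030·x + 127.842·y = 5909.146483
  -71.468·x + 154.964·y = 8419.029812
det = -37.030·154.964 − 127.842·-71.468 = 3398.295136
x = (5909.146483·154.964 − 127.842·8419.029812) / 3398.295136 = -47.259178
y = (-37.030·8419.029812 − 5909.146483·-71.468) / 3398.295136 = 32.533433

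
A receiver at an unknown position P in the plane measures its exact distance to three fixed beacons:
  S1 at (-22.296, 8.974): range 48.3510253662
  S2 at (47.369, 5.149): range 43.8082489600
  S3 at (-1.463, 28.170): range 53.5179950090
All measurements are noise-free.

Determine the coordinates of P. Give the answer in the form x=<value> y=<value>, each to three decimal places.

x=13.885 y=-23.100

eq1: (x + 22.296)² + (y − 8.974)² = 48.3510253662²
eq2: (x − 47.369)² + (y − 5.149)² = 43.8082489600²
eq3: (x + 1.463)² + (y − 28.170)² = 53.5179950090²
eq2−eq3, eq2−eq1 (x²,y² cancel):
  -97.664·x + 46.042·y = -2419.658206
  -139.330·x + 7.650·y = -2111.349047
det = -97.664·7.650 − 46.042·-139.330 = 5667.902260
x = (-2419.658206·7.650 − 46.042·-2111.349047) / 5667.902260 = 13.885269
y = (-97.664·-2111.349047 − -2419.658206·-139.330) / 5667.902260 = -23.099937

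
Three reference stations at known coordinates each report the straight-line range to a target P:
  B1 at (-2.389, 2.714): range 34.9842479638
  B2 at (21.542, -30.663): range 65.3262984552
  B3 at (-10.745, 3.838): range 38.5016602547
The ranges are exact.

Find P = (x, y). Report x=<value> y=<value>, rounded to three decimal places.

x=13.047 y=34.109

eq1: (x + 2.389)² + (y − 2.714)² = 34.9842479638²
eq2: (x − 21.542)² + (y + 30.663)² = 65.3262984552²
eq3: (x + 10.745)² + (y − 3.838)² = 38.5016602547²
eq1−eq2, eq1−eq3 (x²,y² cancel):
  47.862·x − 66.754·y = -1652.423448
  -16.712·x + 2.248·y = -141.368085
det = 47.862·2.248 − -66.754·-16.712 = -1007.999072
x = (-1652.423448·2.248 − -66.754·-141.368085) / -1007.999072 = 13.047168
y = (47.862·-141.368085 − -1652.423448·-16.712) / -1007.999072 = 34.108623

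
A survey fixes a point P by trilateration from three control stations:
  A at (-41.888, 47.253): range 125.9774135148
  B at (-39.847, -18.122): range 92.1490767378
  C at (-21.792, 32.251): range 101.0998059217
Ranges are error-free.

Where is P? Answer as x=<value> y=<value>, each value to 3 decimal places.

x=49.897 y=-39.036

eq1: (x + 41.888)² + (y − 47.253)² = 125.9774135148²
eq2: (x + 39.847)² + (y + 18.122)² = 92.1490767378²
eq3: (x + 21.792)² + (y − 32.251)² = 101.0998059217²
eq3−eq1, eq3−eq2 (x²,y² cancel):
  -40.192·x + 30.004·y = -3176.705670
  -36.110·x − 100.746·y = 2130.890442
det = -40.192·-100.746 − 30.004·-36.110 = 5132.627672
x = (-3176.705670·-100.746 − 30.004·2130.890442) / 5132.627672 = 49.897473
y = (-40.192·2130.890442 − -3176.705670·-36.110) / 5132.627672 = -39.035676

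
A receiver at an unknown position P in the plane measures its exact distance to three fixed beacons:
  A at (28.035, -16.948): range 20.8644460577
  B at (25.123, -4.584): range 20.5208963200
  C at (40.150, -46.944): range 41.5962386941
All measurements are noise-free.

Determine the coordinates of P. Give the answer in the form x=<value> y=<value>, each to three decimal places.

x=45.613 y=-5.708

eq1: (x − 28.035)² + (y + 16.948)² = 20.8644460577²
eq2: (x − 25.123)² + (y + 4.584)² = 20.5208963200²
eq3: (x − 40.150)² + (y + 46.944)² = 41.5962386941²
eq3−eq2, eq3−eq1 (x²,y² cancel):
  -30.054·x + 84.720·y = -1854.443563
  -24.230·x + 59.992·y = -1447.643743
det = -30.054·59.992 − 84.720·-24.230 = 249.766032
x = (-1854.443563·59.992 − 84.720·-1447.643743) / 249.766032 = 45.613087
y = (-30.054·-1447.643743 − -1854.443563·-24.230) / 249.766032 = -5.708072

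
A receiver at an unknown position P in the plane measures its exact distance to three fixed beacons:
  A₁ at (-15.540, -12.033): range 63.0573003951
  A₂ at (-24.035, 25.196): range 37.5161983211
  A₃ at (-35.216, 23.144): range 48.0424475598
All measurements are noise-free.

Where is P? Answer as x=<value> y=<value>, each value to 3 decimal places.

x=6.447 y=47.067

eq1: (x + 15.540)² + (y + 12.033)² = 63.0573003951²
eq2: (x + 24.035)² + (y − 25.196)² = 37.5161983211²
eq3: (x + 35.216)² + (y − 23.144)² = 48.0424475598²
eq3−eq1, eq3−eq2 (x²,y² cancel):
  39.352·x − 70.354·y = -3057.673069
  22.362·x + 4.104·y = 337.319880
det = 39.352·4.104 − -70.354·22.362 = 1734.756756
x = (-3057.673069·4.104 − -70.354·337.319880) / 1734.756756 = 6.446502
y = (39.352·337.319880 − -3057.673069·22.362) / 1734.756756 = 47.067058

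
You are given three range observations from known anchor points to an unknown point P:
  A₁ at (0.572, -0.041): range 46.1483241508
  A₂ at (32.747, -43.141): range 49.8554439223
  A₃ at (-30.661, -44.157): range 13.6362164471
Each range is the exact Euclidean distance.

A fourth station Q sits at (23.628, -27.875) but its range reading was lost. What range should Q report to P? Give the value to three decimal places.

eq1: (x − 0.572)² + (y + 0.041)² = 46.1483241508²
eq2: (x − 32.747)² + (y + 43.141)² = 49.8554439223²
eq3: (x + 30.661)² + (y + 44.157)² = 13.6362164471²
eq1−eq2, eq1−eq3 (x²,y² cancel):
  64.350·x − 86.200·y = 2577.285558
  -62.466·x − 88.232·y = 4833.330128
det = 64.350·-88.232 − -86.200·-62.466 = -11062.298400
x = (2577.285558·-88.232 − -86.200·4833.330128) / -11062.298400 = -17.106210
y = (64.350·4833.330128 − 2577.285558·-62.466) / -11062.298400 = -42.669027
|P − Q| = √((-17.106210 − 23.628)² + (-42.669027 − -27.875)²) = 43.337502

43.338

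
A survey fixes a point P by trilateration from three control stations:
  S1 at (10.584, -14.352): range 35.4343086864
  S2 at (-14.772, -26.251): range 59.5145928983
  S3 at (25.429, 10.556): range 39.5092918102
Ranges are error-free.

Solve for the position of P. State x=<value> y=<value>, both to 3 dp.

eq1: (x − 10.584)² + (y + 14.352)² = 35.4343086864²
eq2: (x + 14.772)² + (y + 26.251)² = 59.5145928983²
eq3: (x − 25.429)² + (y − 10.556)² = 39.5092918102²
eq3−eq2, eq3−eq1 (x²,y² cancel):
  -80.402·x − 73.614·y = -1831.738821
  -29.690·x − 49.816·y = -134.668310
det = -80.402·-49.816 − -73.614·-29.690 = 1819.706372
x = (-1831.738821·-49.816 − -73.614·-134.668310) / 1819.706372 = 44.697556
y = (-80.402·-134.668310 − -1831.738821·-29.690) / 1819.706372 = -23.936128

x=44.698 y=-23.936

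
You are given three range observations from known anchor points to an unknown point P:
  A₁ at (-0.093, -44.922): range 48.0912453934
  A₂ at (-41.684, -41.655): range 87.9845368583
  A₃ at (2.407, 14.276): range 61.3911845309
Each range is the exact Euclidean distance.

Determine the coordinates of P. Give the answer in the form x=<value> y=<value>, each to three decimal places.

eq1: (x + 0.093)² + (y + 44.922)² = 48.0912453934²
eq2: (x + 41.684)² + (y + 41.655)² = 87.9845368583²
eq3: (x − 2.407)² + (y − 14.276)² = 61.3911845309²
eq2−eq3, eq2−eq1 (x²,y² cancel):
  88.182·x + 111.862·y = 709.304132
  83.182·x − 6.534·y = 3973.810695
det = 88.182·-6.534 − 111.862·83.182 = -9881.086072
x = (709.304132·-6.534 − 111.862·3973.810695) / -9881.086072 = 45.455834
y = (88.182·3973.810695 − 709.304132·83.182) / -9881.086072 = -29.492430

x=45.456 y=-29.492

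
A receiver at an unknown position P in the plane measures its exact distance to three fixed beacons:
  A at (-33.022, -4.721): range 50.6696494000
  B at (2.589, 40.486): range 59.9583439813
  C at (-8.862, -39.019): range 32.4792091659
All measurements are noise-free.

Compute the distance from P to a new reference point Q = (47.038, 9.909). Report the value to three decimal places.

eq1: (x + 33.022)² + (y + 4.721)² = 50.6696494000²
eq2: (x − 2.589)² + (y − 40.486)² = 59.9583439813²
eq3: (x + 8.862)² + (y + 39.019)² = 32.4792091659²
eq2−eq1, eq2−eq3 (x²,y² cancel):
  -71.222·x − 90.414·y = 494.510851
  -22.902·x − 159.010·y = 2495.302273
det = -71.222·-159.010 − -90.414·-22.902 = 9254.348792
x = (494.510851·-159.010 − -90.414·2495.302273) / 9254.348792 = 15.882056
y = (-71.222·2495.302273 − 494.510851·-22.902) / 9254.348792 = -17.980210
|P − Q| = √((15.882056 − 47.038)² + (-17.980210 − 9.909)²) = 41.815079

41.815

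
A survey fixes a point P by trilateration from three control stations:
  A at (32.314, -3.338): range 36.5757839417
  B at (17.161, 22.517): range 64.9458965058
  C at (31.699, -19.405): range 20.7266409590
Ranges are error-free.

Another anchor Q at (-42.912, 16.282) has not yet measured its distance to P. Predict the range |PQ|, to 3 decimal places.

96.430

eq1: (x − 32.314)² + (y + 3.338)² = 36.5757839417²
eq2: (x − 17.161)² + (y − 22.517)² = 64.9458965058²
eq3: (x − 31.699)² + (y + 19.405)² = 20.7266409590²
eq1−eq3, eq1−eq2 (x²,y² cancel):
  -1.230·x − 32.134·y = 1234.238112
  -30.306·x + 51.710·y = -3134.003132
det = -1.230·51.710 − -32.134·-30.306 = -1037.456304
x = (1234.238112·51.710 − -32.134·-3134.003132) / -1037.456304 = 35.553887
y = (-1.230·-3134.003132 − 1234.238112·-30.306) / -1037.456304 = -39.770007
|P − Q| = √((35.553887 − -42.912)² + (-39.770007 − 16.282)²) = 96.429886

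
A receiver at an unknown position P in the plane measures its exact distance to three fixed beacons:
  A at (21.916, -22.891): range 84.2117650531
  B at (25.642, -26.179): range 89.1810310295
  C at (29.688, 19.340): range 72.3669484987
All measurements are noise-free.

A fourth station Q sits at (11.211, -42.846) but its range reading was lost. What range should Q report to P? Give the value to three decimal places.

eq1: (x − 21.916)² + (y + 22.891)² = 84.2117650531²
eq2: (x − 25.642)² + (y + 26.179)² = 89.1810310295²
eq3: (x − 29.688)² + (y − 19.340)² = 72.3669484987²
eq2−eq1, eq2−eq3 (x²,y² cancel):
  -7.452·x + 6.576·y = 523.091654
  8.092·x + 91.038·y = 2628.841799
det = -7.452·91.038 − 6.576·8.092 = -731.628168
x = (523.091654·91.038 − 6.576·2628.841799) / -731.628168 = -41.460889
y = (-7.452·2628.841799 − 523.091654·8.092) / -731.628168 = 32.561604
|P − Q| = √((-41.460889 − 11.211)² + (32.561604 − -42.846)²) = 91.981708

91.982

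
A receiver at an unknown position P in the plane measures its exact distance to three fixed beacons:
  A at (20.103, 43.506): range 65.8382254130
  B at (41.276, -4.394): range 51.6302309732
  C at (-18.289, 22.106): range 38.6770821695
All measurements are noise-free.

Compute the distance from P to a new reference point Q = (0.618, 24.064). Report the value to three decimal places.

eq1: (x − 20.103)² + (y − 43.506)² = 65.8382254130²
eq2: (x − 41.276)² + (y + 4.394)² = 51.6302309732²
eq3: (x + 18.289)² + (y − 22.106)² = 38.6770821695²
eq2−eq3, eq2−eq1 (x²,y² cancel):
  -119.130·x + 53.000·y = 269.911410
  -42.346·x + 95.800·y = -1095.103942
det = -119.130·95.800 − 53.000·-42.346 = -9168.316000
x = (269.911410·95.800 − 53.000·-1095.103942) / -9168.316000 = -9.150865
y = (-119.130·-1095.103942 − 269.911410·-42.346) / -9168.316000 = -15.476059
|P − Q| = √((-9.150865 − 0.618)² + (-15.476059 − 24.064)²) = 40.728946

40.729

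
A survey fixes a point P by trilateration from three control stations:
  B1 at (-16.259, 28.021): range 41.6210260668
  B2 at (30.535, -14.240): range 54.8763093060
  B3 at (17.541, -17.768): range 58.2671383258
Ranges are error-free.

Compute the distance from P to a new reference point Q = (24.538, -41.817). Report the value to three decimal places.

82.012

eq1: (x + 16.259)² + (y − 28.021)² = 41.6210260668²
eq2: (x − 30.535)² + (y + 14.240)² = 54.8763093060²
eq3: (x − 17.541)² + (y + 17.768)² = 58.2671383258²
eq2−eq3, eq2−eq1 (x²,y² cancel):
  -25.988·x − 7.056·y = -895.425406
  -93.588·x + 84.522·y = 1193.467209
det = -25.988·84.522 − -7.056·-93.588 = -2856.914664
x = (-895.425406·84.522 − -7.056·1193.467209) / -2856.914664 = 23.543595
y = (-25.988·1193.467209 − -895.425406·-93.588) / -2856.914664 = 40.189124
|P − Q| = √((23.543595 − 24.538)² + (40.189124 − -41.817)²) = 82.012153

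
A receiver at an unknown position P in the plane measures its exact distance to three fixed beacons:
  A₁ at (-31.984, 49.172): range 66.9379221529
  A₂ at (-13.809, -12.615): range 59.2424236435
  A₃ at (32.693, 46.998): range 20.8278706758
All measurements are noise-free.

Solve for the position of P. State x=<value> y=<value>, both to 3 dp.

eq1: (x + 31.984)² + (y − 49.172)² = 66.9379221529²
eq2: (x + 13.809)² + (y + 12.615)² = 59.2424236435²
eq3: (x − 32.693)² + (y − 46.998)² = 20.8278706758²
eq1−eq3, eq1−eq2 (x²,y² cancel):
  129.354·x − 4.348·y = 3883.667638
  36.350·x − 123.574·y = -2120.014471
det = 129.354·-123.574 − -4.348·36.350 = -15826.741396
x = (3883.667638·-123.574 − -4.348·-2120.014471) / -15826.741396 = 30.905804
y = (129.354·-2120.014471 − 3883.667638·36.350) / -15826.741396 = 26.246949

x=30.906 y=26.247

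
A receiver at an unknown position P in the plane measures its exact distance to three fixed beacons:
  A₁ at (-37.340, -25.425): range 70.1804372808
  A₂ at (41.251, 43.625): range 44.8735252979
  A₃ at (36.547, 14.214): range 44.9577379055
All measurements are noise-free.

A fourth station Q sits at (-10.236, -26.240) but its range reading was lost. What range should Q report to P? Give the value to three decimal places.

62.407

eq1: (x + 37.340)² + (y + 25.425)² = 70.1804372808²
eq2: (x − 41.251)² + (y − 43.625)² = 44.8735252979²
eq3: (x − 36.547)² + (y − 14.214)² = 44.9577379055²
eq1−eq2, eq1−eq3 (x²,y² cancel):
  157.182·x + 138.100·y = 4475.739905
  147.774·x + 79.278·y = 2401.110359
det = 157.182·79.278 − 138.100·147.774 = -7946.514804
x = (4475.739905·79.278 − 138.100·2401.110359) / -7946.514804 = -2.923844
y = (157.182·2401.110359 − 4475.739905·147.774) / -7946.514804 = 35.737259
|P − Q| = √((-2.923844 − -10.236)² + (35.737259 − -26.240)²) = 62.407117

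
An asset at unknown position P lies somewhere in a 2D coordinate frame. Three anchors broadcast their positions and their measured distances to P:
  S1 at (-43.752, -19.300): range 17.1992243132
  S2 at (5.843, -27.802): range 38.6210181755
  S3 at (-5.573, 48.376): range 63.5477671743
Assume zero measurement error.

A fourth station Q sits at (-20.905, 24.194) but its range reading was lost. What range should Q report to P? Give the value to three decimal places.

35.846

eq1: (x + 43.752)² + (y + 19.300)² = 17.1992243132²
eq2: (x − 5.843)² + (y + 27.802)² = 38.6210181755²
eq3: (x + 5.573)² + (y − 48.376)² = 63.5477671743²
eq1−eq3, eq1−eq2 (x²,y² cancel):
  76.358·x + 135.352·y = -3657.937195
  99.190·x − 17.004·y = -2675.405379
det = 76.358·-17.004 − 135.352·99.190 = -14723.956312
x = (-3657.937195·-17.004 − 135.352·-2675.405379) / -14723.956312 = -28.818412
y = (76.358·-2675.405379 − -3657.937195·99.190) / -14723.956312 = -10.767635
|P − Q| = √((-28.818412 − -20.905)² + (-10.767635 − 24.194)²) = 35.846032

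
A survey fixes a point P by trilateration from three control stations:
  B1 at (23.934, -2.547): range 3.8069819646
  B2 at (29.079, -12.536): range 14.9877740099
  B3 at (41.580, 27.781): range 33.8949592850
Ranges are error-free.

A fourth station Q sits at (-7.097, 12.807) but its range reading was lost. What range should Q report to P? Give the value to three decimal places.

31.216

eq1: (x − 23.934)² + (y + 2.547)² = 3.8069819646²
eq2: (x − 29.079)² + (y + 12.536)² = 14.9877740099²
eq3: (x − 41.580)² + (y − 27.781)² = 33.8949592850²
eq1−eq2, eq1−eq3 (x²,y² cancel):
  10.290·x − 19.978·y = 213.275714
  35.292·x + 60.656·y = 786.981643
det = 10.290·60.656 − -19.978·35.292 = 1329.213816
x = (213.275714·60.656 − -19.978·786.981643) / 1329.213816 = 21.560693
y = (10.290·786.981643 − 213.275714·35.292) / 1329.213816 = 0.429663
|P − Q| = √((21.560693 − -7.097)² + (0.429663 − 12.807)²) = 31.216371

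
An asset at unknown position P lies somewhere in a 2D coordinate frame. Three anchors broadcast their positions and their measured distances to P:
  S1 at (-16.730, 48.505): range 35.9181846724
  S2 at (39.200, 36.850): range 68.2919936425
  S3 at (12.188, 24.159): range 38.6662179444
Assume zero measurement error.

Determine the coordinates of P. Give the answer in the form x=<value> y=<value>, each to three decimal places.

x=-24.994 y=13.551

eq1: (x + 16.730)² + (y − 48.505)² = 35.9181846724²
eq2: (x − 39.200)² + (y − 36.850)² = 68.2919936425²
eq3: (x − 12.188)² + (y − 24.159)² = 38.6662179444²
eq1−eq3, eq1−eq2 (x²,y² cancel):
  57.836·x − 48.692·y = -2105.383720
  111.860·x − 23.310·y = -3111.745831
det = 57.836·-23.310 − -48.692·111.860 = 4098.529960
x = (-2105.383720·-23.310 − -48.692·-3111.745831) / 4098.529960 = -24.994482
y = (57.836·-3111.745831 − -2105.383720·111.860) / 4098.529960 = 13.550539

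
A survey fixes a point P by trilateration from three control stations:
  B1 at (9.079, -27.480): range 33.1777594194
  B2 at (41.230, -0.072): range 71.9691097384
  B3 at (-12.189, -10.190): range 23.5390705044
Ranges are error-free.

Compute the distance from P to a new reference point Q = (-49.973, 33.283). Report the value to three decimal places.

68.958

eq1: (x − 9.079)² + (y + 27.480)² = 33.1777594194²
eq2: (x − 41.230)² + (y + 0.072)² = 71.9691097384²
eq3: (x + 12.189)² + (y + 10.190)² = 23.5390705044²
eq1−eq3, eq1−eq2 (x²,y² cancel):
  -42.536·x + 34.580·y = -38.494940
  64.302·x + 54.816·y = -3216.449593
det = -42.536·54.816 − 34.580·64.302 = -4555.216536
x = (-38.494940·54.816 − 34.580·-3216.449593) / -4555.216536 = -23.953787
y = (-42.536·-3216.449593 − -38.494940·64.302) / -4555.216536 = -30.578173
|P − Q| = √((-23.953787 − -49.973)² + (-30.578173 − 33.283)²) = 68.958313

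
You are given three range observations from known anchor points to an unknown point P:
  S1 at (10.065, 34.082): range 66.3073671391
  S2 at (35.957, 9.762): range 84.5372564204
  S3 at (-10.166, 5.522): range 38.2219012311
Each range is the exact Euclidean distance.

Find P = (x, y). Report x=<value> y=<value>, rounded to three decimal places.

x=-48.273 y=2.565

eq1: (x − 10.065)² + (y − 34.082)² = 66.3073671391²
eq2: (x − 35.957)² + (y − 9.762)² = 84.5372564204²
eq3: (x + 10.166)² + (y − 5.522)² = 38.2219012311²
eq1−eq3, eq1−eq2 (x²,y² cancel):
  -40.462·x − 57.120·y = 1806.706294
  51.784·x − 48.640·y = -2624.565242
det = -40.462·-48.640 − -57.120·51.784 = 4925.973760
x = (1806.706294·-48.640 − -57.120·-2624.565242) / 4925.973760 = -48.273371
y = (-40.462·-2624.565242 − 1806.706294·51.784) / 4925.973760 = 2.565316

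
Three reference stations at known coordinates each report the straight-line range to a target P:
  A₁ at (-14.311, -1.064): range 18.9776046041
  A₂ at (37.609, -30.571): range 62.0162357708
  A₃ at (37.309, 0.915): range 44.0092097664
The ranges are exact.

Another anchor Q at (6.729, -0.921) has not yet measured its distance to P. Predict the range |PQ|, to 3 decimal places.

eq1: (x + 14.311)² + (y + 1.064)² = 18.9776046041²
eq2: (x − 37.609)² + (y + 30.571)² = 62.0162357708²
eq3: (x − 37.309)² + (y − 0.915)² = 44.0092097664²
eq3−eq1, eq3−eq2 (x²,y² cancel):
  -103.240·x − 3.958·y = 389.799179
  0.600·x − 62.972·y = -952.978739
det = -103.240·-62.972 − -3.958·0.600 = 6503.604080
x = (389.799179·-62.972 − -3.958·-952.978739) / 6503.604080 = -4.354251
y = (-103.240·-952.978739 − 389.799179·0.600) / 6503.604080 = 15.091885
|P − Q| = √((-4.354251 − 6.729)² + (15.091885 − -0.921)²) = 19.474366

19.474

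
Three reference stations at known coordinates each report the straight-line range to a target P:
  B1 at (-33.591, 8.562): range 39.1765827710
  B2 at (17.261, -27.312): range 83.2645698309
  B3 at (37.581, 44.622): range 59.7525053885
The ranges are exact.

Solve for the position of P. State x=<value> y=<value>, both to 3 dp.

eq1: (x + 33.591)² + (y − 8.562)² = 39.1765827710²
eq2: (x − 17.261)² + (y + 27.312)² = 83.2645698309²
eq3: (x − 37.581)² + (y − 44.622)² = 59.7525053885²
eq3−eq2, eq3−eq1 (x²,y² cancel):
  -40.640·x − 143.868·y = -5722.193669
  -142.344·x − 72.120·y = -166.234057
det = -40.640·-72.120 − -143.868·-142.344 = -17547.789792
x = (-5722.193669·-72.120 − -143.868·-166.234057) / -17547.789792 = -22.154861
y = (-40.640·-166.234057 − -5722.193669·-142.344) / -17547.789792 = 46.032246

x=-22.155 y=46.032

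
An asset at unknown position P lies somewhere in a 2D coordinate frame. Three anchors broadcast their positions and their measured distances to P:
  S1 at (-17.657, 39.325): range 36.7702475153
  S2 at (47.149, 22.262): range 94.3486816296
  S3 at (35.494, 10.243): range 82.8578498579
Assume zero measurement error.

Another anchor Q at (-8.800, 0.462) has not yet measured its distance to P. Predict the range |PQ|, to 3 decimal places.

eq1: (x + 17.657)² + (y − 39.325)² = 36.7702475153²
eq2: (x − 47.149)² + (y − 22.262)² = 94.3486816296²
eq3: (x − 35.494)² + (y − 10.243)² = 82.8578498579²
eq3−eq1, eq3−eq2 (x²,y² cancel):
  -106.302·x + 58.164·y = 6006.854370
  23.310·x + 24.038·y = -682.368682
det = -106.302·24.038 − 58.164·23.310 = -3911.090316
x = (6006.854370·24.038 − 58.164·-682.368682) / -3911.090316 = -47.066685
y = (-106.302·-682.368682 − 6006.854370·23.310) / -3911.090316 = 17.254171
|P − Q| = √((-47.066685 − -8.800)² + (17.254171 − 0.462)²) = 41.788948

41.789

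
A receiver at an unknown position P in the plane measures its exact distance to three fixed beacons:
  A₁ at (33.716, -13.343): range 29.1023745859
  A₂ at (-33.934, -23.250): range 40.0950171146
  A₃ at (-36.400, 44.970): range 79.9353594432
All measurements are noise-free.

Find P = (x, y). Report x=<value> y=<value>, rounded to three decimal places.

eq1: (x − 33.716)² + (y + 13.343)² = 29.1023745859²
eq2: (x + 33.934)² + (y + 23.250)² = 40.0950171146²
eq3: (x + 36.400)² + (y − 44.970)² = 79.9353594432²
eq1−eq2, eq1−eq3 (x²,y² cancel):
  -135.300·x − 19.814·y = -383.387640
  -140.232·x + 116.626·y = -3510.256888
det = -135.300·116.626 − -19.814·-140.232 = -18558.054648
x = (-383.387640·116.626 − -19.814·-3510.256888) / -18558.054648 = 6.157175
y = (-135.300·-3510.256888 − -383.387640·-140.232) / -18558.054648 = -22.694973

x=6.157 y=-22.695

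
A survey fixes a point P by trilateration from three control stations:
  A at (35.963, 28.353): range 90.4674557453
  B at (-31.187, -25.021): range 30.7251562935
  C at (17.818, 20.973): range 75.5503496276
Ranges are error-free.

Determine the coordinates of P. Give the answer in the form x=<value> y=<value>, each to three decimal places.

x=-11.537 y=-48.641

eq1: (x − 35.963)² + (y − 28.353)² = 90.4674557453²
eq2: (x + 31.187)² + (y + 25.021)² = 30.7251562935²
eq3: (x − 17.818)² + (y − 20.973)² = 75.5503496276²
eq3−eq1, eq3−eq2 (x²,y² cancel):
  36.290·x + 14.760·y = -1136.623095
  -98.010·x − 91.988·y = 5605.151657
det = 36.290·-91.988 − 14.760·-98.010 = -1891.616920
x = (-1136.623095·-91.988 − 14.760·5605.151657) / -1891.616920 = -11.537033
y = (36.290·5605.151657 − -1136.623095·-98.010) / -1891.616920 = -48.641204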